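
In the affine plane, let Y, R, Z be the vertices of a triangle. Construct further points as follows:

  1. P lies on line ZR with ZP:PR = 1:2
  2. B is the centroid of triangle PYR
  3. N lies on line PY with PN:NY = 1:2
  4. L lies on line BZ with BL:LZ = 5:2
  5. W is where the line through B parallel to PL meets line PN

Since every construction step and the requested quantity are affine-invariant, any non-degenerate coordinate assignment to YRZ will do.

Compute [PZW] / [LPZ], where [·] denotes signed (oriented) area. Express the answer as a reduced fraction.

[PZW]:[LPZ] = 105/22

Work in coordinates with Y = (0, 0), R = (1, 0), Z = (0, 1).
1. P lies on line ZR with ZP:PR = 1:2 ⇒ P = (1/3, 2/3)
2. B is the centroid of triangle PYR ⇒ B = (4/9, 2/9)
3. N lies on line PY with PN:NY = 1:2 ⇒ N = (2/9, 4/9)
4. L lies on line BZ with BL:LZ = 5:2 ⇒ L = (8/63, 7/9)
5. W is where the line through B parallel to PL meets line PN ⇒ W = (2/11, 4/11)
2·[PZW] = 5/33, 2·[LPZ] = 2/63
[PZW]:[LPZ] = 5/33:2/63 = 105/22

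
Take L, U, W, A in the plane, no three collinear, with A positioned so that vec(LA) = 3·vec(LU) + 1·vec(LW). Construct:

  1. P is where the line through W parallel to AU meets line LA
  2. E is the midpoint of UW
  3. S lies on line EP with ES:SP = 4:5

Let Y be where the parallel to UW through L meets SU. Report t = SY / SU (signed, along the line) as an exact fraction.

Assign L = (0, 0), U = (1, 0), W = (0, 1), A = (3, 1) — the answer is frame-independent, so this choice is without loss of generality.
1. P is where the line through W parallel to AU meets line LA ⇒ P = (-6, -2)
2. E is the midpoint of UW ⇒ E = (1/2, 1/2)
3. S lies on line EP with ES:SP = 4:5 ⇒ S = (-43/18, -11/18)
through L parallel to UW: direction (-1, 1); meets SU at Y = (11/72, -11/72)
Y = S + t·(U−S) with t = 3/4

t = 3/4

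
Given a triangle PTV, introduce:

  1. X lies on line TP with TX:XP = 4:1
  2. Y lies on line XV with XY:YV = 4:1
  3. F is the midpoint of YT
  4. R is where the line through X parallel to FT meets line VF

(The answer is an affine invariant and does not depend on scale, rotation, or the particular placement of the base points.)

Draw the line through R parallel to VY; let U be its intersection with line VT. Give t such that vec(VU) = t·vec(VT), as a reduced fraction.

Work in coordinates with P = (0, 0), T = (1, 0), V = (0, 1).
1. X lies on line TP with TX:XP = 4:1 ⇒ X = (1/5, 0)
2. Y lies on line XV with XY:YV = 4:1 ⇒ Y = (1/25, 4/5)
3. F is the midpoint of YT ⇒ F = (13/25, 2/5)
4. R is where the line through X parallel to FT meets line VF ⇒ R = (13/5, -2)
through R parallel to VY: direction (1/25, -1/5); meets VT at U = (5/2, -3/2)
U = V + t·(T−V) with t = 5/2

t = 5/2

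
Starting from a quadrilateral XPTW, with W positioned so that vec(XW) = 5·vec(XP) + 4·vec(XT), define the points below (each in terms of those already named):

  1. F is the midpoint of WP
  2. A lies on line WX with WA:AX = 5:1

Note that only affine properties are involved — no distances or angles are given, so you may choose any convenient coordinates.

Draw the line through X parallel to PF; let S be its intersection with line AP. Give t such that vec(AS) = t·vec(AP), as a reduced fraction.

t = -1/5

Set X = (0, 0), P = (1, 0), T = (0, 1), W = (5, 4); any affine frame gives the same invariant.
1. F is the midpoint of WP ⇒ F = (3, 2)
2. A lies on line WX with WA:AX = 5:1 ⇒ A = (5/6, 2/3)
through X parallel to PF: direction (2, 2); meets AP at S = (4/5, 4/5)
S = A + t·(P−A) with t = -1/5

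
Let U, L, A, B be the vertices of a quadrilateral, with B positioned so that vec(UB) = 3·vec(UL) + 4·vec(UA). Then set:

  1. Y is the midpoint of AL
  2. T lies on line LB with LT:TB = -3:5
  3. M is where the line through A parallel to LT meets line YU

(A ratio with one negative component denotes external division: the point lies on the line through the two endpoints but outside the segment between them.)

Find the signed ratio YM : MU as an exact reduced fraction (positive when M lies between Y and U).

Assign U = (0, 0), L = (1, 0), A = (0, 1), B = (3, 4) — the answer is frame-independent, so this choice is without loss of generality.
1. Y is the midpoint of AL ⇒ Y = (1/2, 1/2)
2. T lies on line LB with LT:TB = -3:5 ⇒ T = (-2, -6)
3. M is where the line through A parallel to LT meets line YU ⇒ M = (-1, -1)
M = Y + t·(U−Y) with t = 3, so YM:MU = t:(1−t) = 3:-2

YM:MU = -3/2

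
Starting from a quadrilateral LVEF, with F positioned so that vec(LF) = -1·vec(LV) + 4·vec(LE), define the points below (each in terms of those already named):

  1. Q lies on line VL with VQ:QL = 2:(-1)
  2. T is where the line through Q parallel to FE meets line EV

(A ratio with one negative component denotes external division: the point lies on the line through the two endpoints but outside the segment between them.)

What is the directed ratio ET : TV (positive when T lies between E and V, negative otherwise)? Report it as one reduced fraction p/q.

Work in coordinates with L = (0, 0), V = (1, 0), E = (0, 1), F = (-1, 4).
1. Q lies on line VL with VQ:QL = 2:(-1) ⇒ Q = (-1, 0)
2. T is where the line through Q parallel to FE meets line EV ⇒ T = (-2, 3)
T = E + t·(V−E) with t = -2, so ET:TV = t:(1−t) = -2:3

ET:TV = -2/3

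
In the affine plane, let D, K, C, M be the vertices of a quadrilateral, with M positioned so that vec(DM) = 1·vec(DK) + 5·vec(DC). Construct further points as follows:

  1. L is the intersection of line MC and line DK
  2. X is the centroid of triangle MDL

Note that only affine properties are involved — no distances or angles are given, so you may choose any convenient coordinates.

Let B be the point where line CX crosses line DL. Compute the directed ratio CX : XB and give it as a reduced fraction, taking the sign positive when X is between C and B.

CX:XB = -2/5

Assign D = (0, 0), K = (1, 0), C = (0, 1), M = (1, 5) — the answer is frame-independent, so this choice is without loss of generality.
1. L is the intersection of line MC and line DK ⇒ L = (-1/4, 0)
2. X is the centroid of triangle MDL ⇒ X = (1/4, 5/3)
line CX meets DL at B = (-3/8, 0)
X = C + t·(B−C) with t = -2/3, so CX:XB = -2/3:5/3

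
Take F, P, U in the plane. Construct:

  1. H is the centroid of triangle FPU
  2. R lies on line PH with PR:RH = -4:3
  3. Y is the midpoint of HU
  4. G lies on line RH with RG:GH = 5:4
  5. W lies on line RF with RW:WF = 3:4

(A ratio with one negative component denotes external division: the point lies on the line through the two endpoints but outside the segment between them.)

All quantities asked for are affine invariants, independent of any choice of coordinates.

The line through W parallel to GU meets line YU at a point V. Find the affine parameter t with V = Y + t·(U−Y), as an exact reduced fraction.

t = 19/14

Set F = (0, 0), P = (1, 0), U = (0, 1); any affine frame gives the same invariant.
1. H is the centroid of triangle FPU ⇒ H = (1/3, 1/3)
2. R lies on line PH with PR:RH = -4:3 ⇒ R = (-5/3, 4/3)
3. Y is the midpoint of HU ⇒ Y = (1/6, 2/3)
4. G lies on line RH with RG:GH = 5:4 ⇒ G = (-5/9, 7/9)
5. W lies on line RF with RW:WF = 3:4 ⇒ W = (-20/21, 16/21)
through W parallel to GU: direction (5/9, 2/9); meets YU at V = (-5/84, 47/42)
V = Y + t·(U−Y) with t = 19/14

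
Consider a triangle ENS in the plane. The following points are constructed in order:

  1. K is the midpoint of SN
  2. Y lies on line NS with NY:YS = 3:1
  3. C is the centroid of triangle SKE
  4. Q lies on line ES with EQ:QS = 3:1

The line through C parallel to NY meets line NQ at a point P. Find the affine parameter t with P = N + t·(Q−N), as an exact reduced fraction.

t = 4/3

Set E = (0, 0), N = (1, 0), S = (0, 1); any affine frame gives the same invariant.
1. K is the midpoint of SN ⇒ K = (1/2, 1/2)
2. Y lies on line NS with NY:YS = 3:1 ⇒ Y = (1/4, 3/4)
3. C is the centroid of triangle SKE ⇒ C = (1/6, 1/2)
4. Q lies on line ES with EQ:QS = 3:1 ⇒ Q = (0, 3/4)
through C parallel to NY: direction (-3/4, 3/4); meets NQ at P = (-1/3, 1)
P = N + t·(Q−N) with t = 4/3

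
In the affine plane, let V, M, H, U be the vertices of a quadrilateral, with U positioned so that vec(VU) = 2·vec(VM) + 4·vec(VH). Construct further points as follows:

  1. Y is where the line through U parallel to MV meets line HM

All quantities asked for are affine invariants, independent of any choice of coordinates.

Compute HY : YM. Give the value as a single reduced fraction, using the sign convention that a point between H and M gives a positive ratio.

HY:YM = -3/4

Work in coordinates with V = (0, 0), M = (1, 0), H = (0, 1), U = (2, 4).
1. Y is where the line through U parallel to MV meets line HM ⇒ Y = (-3, 4)
Y = H + t·(M−H) with t = -3, so HY:YM = t:(1−t) = -3:4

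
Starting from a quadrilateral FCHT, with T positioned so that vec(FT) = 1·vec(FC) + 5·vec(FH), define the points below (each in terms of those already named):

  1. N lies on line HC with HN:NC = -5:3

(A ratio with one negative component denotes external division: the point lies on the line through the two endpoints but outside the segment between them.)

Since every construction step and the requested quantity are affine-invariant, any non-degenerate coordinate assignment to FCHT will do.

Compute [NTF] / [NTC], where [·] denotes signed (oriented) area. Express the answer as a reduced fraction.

Work in coordinates with F = (0, 0), C = (1, 0), H = (0, 1), T = (1, 5).
1. N lies on line HC with HN:NC = -5:3 ⇒ N = (5/2, -3/2)
2·[NTF] = 14, 2·[NTC] = 15/2
[NTF]:[NTC] = 14:15/2 = 28/15

[NTF]:[NTC] = 28/15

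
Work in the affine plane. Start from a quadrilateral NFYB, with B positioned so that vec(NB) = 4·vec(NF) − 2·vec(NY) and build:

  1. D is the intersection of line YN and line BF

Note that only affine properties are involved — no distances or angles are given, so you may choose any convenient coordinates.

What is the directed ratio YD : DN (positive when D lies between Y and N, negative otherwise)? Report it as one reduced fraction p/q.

Work in coordinates with N = (0, 0), F = (1, 0), Y = (0, 1), B = (4, -2).
1. D is the intersection of line YN and line BF ⇒ D = (0, 2/3)
D = Y + t·(N−Y) with t = 1/3, so YD:DN = t:(1−t) = 1/3:2/3

YD:DN = 1/2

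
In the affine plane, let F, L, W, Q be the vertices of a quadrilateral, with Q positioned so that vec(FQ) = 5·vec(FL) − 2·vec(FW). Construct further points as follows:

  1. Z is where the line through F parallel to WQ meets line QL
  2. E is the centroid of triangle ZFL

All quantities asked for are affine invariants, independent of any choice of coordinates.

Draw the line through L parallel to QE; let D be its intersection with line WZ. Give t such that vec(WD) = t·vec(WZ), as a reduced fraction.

Set F = (0, 0), L = (1, 0), W = (0, 1), Q = (5, -2); any affine frame gives the same invariant.
1. Z is where the line through F parallel to WQ meets line QL ⇒ Z = (-5, 3)
2. E is the centroid of triangle ZFL ⇒ E = (-4/3, 1)
through L parallel to QE: direction (-19/3, 3); meets WZ at D = (-50/7, 27/7)
D = W + t·(Z−W) with t = 10/7

t = 10/7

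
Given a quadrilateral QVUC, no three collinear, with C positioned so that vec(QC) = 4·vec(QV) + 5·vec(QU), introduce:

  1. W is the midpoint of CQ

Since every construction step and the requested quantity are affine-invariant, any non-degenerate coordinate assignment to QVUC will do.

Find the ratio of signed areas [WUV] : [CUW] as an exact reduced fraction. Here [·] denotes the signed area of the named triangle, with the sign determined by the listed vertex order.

Assign Q = (0, 0), V = (1, 0), U = (0, 1), C = (4, 5) — the answer is frame-independent, so this choice is without loss of generality.
1. W is the midpoint of CQ ⇒ W = (2, 5/2)
2·[WUV] = 7/2, 2·[CUW] = 2
[WUV]:[CUW] = 7/2:2 = 7/4

[WUV]:[CUW] = 7/4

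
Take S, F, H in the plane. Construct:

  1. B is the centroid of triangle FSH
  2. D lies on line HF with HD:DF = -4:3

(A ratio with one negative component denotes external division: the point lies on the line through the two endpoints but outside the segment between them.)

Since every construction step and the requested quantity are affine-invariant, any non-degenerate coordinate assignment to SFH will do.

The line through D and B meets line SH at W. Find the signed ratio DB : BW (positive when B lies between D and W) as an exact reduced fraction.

Choose coordinates S = (0, 0), F = (1, 0), H = (0, 1).
1. B is the centroid of triangle FSH ⇒ B = (1/3, 1/3)
2. D lies on line HF with HD:DF = -4:3 ⇒ D = (4, -3)
line DB meets SH at W = (0, 7/11)
B = D + t·(W−D) with t = 11/12, so DB:BW = 11/12:1/12

DB:BW = 11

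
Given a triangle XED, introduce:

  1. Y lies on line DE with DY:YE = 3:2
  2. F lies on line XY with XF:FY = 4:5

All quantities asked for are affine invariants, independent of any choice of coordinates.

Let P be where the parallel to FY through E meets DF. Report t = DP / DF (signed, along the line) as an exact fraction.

Work in coordinates with X = (0, 0), E = (1, 0), D = (0, 1).
1. Y lies on line DE with DY:YE = 3:2 ⇒ Y = (3/5, 2/5)
2. F lies on line XY with XF:FY = 4:5 ⇒ F = (4/15, 8/45)
through E parallel to FY: direction (1/3, 2/9); meets DF at P = (4/9, -10/27)
P = D + t·(F−D) with t = 5/3

t = 5/3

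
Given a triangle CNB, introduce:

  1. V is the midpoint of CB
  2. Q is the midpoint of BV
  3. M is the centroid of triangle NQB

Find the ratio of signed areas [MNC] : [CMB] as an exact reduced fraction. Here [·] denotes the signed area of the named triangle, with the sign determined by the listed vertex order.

Work in coordinates with C = (0, 0), N = (1, 0), B = (0, 1).
1. V is the midpoint of CB ⇒ V = (0, 1/2)
2. Q is the midpoint of BV ⇒ Q = (0, 3/4)
3. M is the centroid of triangle NQB ⇒ M = (1/3, 7/12)
2·[MNC] = -7/12, 2·[CMB] = 1/3
[MNC]:[CMB] = -7/12:1/3 = -7/4

[MNC]:[CMB] = -7/4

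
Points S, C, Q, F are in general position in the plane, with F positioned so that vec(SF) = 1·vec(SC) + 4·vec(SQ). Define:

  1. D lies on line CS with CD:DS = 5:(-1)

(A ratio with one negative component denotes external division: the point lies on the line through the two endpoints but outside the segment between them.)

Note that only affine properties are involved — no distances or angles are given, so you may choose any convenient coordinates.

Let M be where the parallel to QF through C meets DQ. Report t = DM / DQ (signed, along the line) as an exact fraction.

t = -15

Choose coordinates S = (0, 0), C = (1, 0), Q = (0, 1), F = (1, 4).
1. D lies on line CS with CD:DS = 5:(-1) ⇒ D = (-1/4, 0)
through C parallel to QF: direction (1, 3); meets DQ at M = (-4, -15)
M = D + t·(Q−D) with t = -15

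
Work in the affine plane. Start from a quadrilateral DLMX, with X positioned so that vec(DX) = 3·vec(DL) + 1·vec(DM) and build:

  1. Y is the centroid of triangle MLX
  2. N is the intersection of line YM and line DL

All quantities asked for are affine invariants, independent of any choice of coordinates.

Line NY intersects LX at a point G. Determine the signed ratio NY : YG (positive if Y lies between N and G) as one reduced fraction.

NY:YG = -4

Assign D = (0, 0), L = (1, 0), M = (0, 1), X = (3, 1) — the answer is frame-independent, so this choice is without loss of generality.
1. Y is the centroid of triangle MLX ⇒ Y = (4/3, 2/3)
2. N is the intersection of line YM and line DL ⇒ N = (4, 0)
line NY meets LX at G = (2, 1/2)
Y = N + t·(G−N) with t = 4/3, so NY:YG = 4/3:-1/3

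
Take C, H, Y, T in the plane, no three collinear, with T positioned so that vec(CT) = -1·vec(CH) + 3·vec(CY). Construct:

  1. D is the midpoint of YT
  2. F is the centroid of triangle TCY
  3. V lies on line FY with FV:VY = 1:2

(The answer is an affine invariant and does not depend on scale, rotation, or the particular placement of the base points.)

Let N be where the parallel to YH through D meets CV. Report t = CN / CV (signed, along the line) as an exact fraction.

Choose coordinates C = (0, 0), H = (1, 0), Y = (0, 1), T = (-1, 3).
1. D is the midpoint of YT ⇒ D = (-1/2, 2)
2. F is the centroid of triangle TCY ⇒ F = (-1/3, 4/3)
3. V lies on line FY with FV:VY = 1:2 ⇒ V = (-2/9, 11/9)
through D parallel to YH: direction (1, -1); meets CV at N = (-1/3, 11/6)
N = C + t·(V−C) with t = 3/2

t = 3/2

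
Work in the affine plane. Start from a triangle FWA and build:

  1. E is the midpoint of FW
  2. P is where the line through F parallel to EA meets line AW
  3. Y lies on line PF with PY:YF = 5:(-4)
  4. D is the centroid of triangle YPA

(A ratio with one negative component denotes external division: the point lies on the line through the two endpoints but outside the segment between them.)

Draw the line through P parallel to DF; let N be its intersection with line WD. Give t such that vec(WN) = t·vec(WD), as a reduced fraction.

t = 4/5

Work in coordinates with F = (0, 0), W = (1, 0), A = (0, 1).
1. E is the midpoint of FW ⇒ E = (1/2, 0)
2. P is where the line through F parallel to EA meets line AW ⇒ P = (-1, 2)
3. Y lies on line PF with PY:YF = 5:(-4) ⇒ Y = (4, -8)
4. D is the centroid of triangle YPA ⇒ D = (1, -5/3)
through P parallel to DF: direction (-1, 5/3); meets WD at N = (1, -4/3)
N = W + t·(D−W) with t = 4/5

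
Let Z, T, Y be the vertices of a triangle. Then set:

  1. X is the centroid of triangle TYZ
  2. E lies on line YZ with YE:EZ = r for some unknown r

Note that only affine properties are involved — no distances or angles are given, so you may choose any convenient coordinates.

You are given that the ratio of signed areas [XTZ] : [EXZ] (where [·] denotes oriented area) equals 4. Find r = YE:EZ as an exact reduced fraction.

Choose coordinates Z = (0, 0), T = (1, 0), Y = (0, 1).
1. X is the centroid of triangle TYZ ⇒ X = (1/3, 1/3)
2. With YE:EZ = r, write λ = r/(r+1) so E = Y + λ·(Z−Y); E is affine-linear in λ
Every point depending on E is an affine combination of E and λ-independent points, so each such coordinate is linear in λ; the λ² term in each signed area is a multiple of (Z−Y)×(Z−Y) = 0, so 2·[XTZ] and 2·[EXZ] are each linear in λ. Evaluating at λ=0 and λ=1:
  2·[XTZ] = -1/3,   2·[EXZ] = 1/3·λ − 1/3
So [XTZ]:[EXZ] = (-1/3) / (1/3·λ − 1/3). Setting this equal to 4:
  -1/3 = 4·(1/3·λ − 1/3)  ⇒  λ = 3/4
Then r = λ/(1−λ) = (3/4)/(1/4) = 3. Check: with r = 3, E = (0, 1/4) and [XTZ]:[EXZ] = 4 as required.

r = 3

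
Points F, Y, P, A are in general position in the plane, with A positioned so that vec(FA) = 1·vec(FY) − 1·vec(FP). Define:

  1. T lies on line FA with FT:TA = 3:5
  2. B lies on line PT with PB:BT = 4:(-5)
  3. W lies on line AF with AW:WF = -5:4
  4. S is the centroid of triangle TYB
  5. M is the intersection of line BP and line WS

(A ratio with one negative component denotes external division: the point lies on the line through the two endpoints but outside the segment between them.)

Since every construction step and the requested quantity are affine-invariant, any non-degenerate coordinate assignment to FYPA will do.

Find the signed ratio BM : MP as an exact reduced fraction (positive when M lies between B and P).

Assign F = (0, 0), Y = (1, 0), P = (0, 1), A = (1, -1) — the answer is frame-independent, so this choice is without loss of generality.
1. T lies on line FA with FT:TA = 3:5 ⇒ T = (3/8, -3/8)
2. B lies on line PT with PB:BT = 4:(-5) ⇒ B = (-3/2, 13/2)
3. W lies on line AF with AW:WF = -5:4 ⇒ W = (-4, 4)
4. S is the centroid of triangle TYB ⇒ S = (-1/24, 49/24)
5. M is the intersection of line BP and line WS ⇒ M = (-291/904, 1971/904)
M = B + t·(P−B) with t = 355/452, so BM:MP = t:(1−t) = 355/452:97/452

BM:MP = 355/97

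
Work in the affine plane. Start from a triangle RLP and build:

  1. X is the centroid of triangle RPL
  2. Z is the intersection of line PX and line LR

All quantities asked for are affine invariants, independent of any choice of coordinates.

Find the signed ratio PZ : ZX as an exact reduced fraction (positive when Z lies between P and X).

Choose coordinates R = (0, 0), L = (1, 0), P = (0, 1).
1. X is the centroid of triangle RPL ⇒ X = (1/3, 1/3)
2. Z is the intersection of line PX and line LR ⇒ Z = (1/2, 0)
Z = P + t·(X−P) with t = 3/2, so PZ:ZX = t:(1−t) = 3/2:-1/2

PZ:ZX = -3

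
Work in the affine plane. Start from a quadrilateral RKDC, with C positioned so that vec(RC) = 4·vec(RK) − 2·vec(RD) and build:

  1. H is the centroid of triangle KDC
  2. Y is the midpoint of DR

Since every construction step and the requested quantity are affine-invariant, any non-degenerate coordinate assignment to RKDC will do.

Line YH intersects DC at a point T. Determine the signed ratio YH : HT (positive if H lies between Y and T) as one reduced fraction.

YH:HT = 5

Choose coordinates R = (0, 0), K = (1, 0), D = (0, 1), C = (4, -2).
1. H is the centroid of triangle KDC ⇒ H = (5/3, -1/3)
2. Y is the midpoint of DR ⇒ Y = (0, 1/2)
line YH meets DC at T = (2, -1/2)
H = Y + t·(T−Y) with t = 5/6, so YH:HT = 5/6:1/6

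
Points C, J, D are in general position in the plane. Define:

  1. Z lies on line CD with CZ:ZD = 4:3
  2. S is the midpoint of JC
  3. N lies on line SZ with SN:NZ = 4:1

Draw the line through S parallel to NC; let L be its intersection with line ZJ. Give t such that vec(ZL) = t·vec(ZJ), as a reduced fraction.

t = 5/9

Assign C = (0, 0), J = (1, 0), D = (0, 1) — the answer is frame-independent, so this choice is without loss of generality.
1. Z lies on line CD with CZ:ZD = 4:3 ⇒ Z = (0, 4/7)
2. S is the midpoint of JC ⇒ S = (1/2, 0)
3. N lies on line SZ with SN:NZ = 4:1 ⇒ N = (1/10, 16/35)
through S parallel to NC: direction (-1/10, -16/35); meets ZJ at L = (5/9, 16/63)
L = Z + t·(J−Z) with t = 5/9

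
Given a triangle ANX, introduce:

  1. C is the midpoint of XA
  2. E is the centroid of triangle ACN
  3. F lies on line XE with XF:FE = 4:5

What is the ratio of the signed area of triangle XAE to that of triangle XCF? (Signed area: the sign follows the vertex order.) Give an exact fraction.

Choose coordinates A = (0, 0), N = (1, 0), X = (0, 1).
1. C is the midpoint of XA ⇒ C = (0, 1/2)
2. E is the centroid of triangle ACN ⇒ E = (1/3, 1/6)
3. F lies on line XE with XF:FE = 4:5 ⇒ F = (4/27, 17/27)
2·[XAE] = 1/3, 2·[XCF] = 2/27
[XAE]:[XCF] = 1/3:2/27 = 9/2

[XAE]:[XCF] = 9/2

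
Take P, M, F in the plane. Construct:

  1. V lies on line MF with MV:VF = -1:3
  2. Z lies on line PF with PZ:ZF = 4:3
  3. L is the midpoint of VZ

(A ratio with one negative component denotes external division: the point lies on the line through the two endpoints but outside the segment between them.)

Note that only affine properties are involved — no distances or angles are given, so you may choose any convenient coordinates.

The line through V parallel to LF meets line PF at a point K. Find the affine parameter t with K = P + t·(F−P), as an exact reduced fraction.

t = 10/7

Set P = (0, 0), M = (1, 0), F = (0, 1); any affine frame gives the same invariant.
1. V lies on line MF with MV:VF = -1:3 ⇒ V = (3/2, -1/2)
2. Z lies on line PF with PZ:ZF = 4:3 ⇒ Z = (0, 4/7)
3. L is the midpoint of VZ ⇒ L = (3/4, 1/28)
through V parallel to LF: direction (-3/4, 27/28); meets PF at K = (0, 10/7)
K = P + t·(F−P) with t = 10/7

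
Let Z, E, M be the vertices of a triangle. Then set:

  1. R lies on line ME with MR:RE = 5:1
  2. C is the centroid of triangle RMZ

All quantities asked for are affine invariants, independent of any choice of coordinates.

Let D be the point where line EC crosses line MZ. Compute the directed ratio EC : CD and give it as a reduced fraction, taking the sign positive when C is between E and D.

EC:CD = 13/5

Choose coordinates Z = (0, 0), E = (1, 0), M = (0, 1).
1. R lies on line ME with MR:RE = 5:1 ⇒ R = (5/6, 1/6)
2. C is the centroid of triangle RMZ ⇒ C = (5/18, 7/18)
line EC meets MZ at D = (0, 7/13)
C = E + t·(D−E) with t = 13/18, so EC:CD = 13/18:5/18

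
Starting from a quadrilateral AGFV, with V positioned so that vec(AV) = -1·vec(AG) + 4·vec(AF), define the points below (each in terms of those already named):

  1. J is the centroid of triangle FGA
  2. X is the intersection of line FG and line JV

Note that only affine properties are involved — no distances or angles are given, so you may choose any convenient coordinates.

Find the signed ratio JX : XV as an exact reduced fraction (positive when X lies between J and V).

Set A = (0, 0), G = (1, 0), F = (0, 1), V = (-1, 4); any affine frame gives the same invariant.
1. J is the centroid of triangle FGA ⇒ J = (1/3, 1/3)
2. X is the intersection of line FG and line JV ⇒ X = (1/7, 6/7)
X = J + t·(V−J) with t = 1/7, so JX:XV = t:(1−t) = 1/7:6/7

JX:XV = 1/6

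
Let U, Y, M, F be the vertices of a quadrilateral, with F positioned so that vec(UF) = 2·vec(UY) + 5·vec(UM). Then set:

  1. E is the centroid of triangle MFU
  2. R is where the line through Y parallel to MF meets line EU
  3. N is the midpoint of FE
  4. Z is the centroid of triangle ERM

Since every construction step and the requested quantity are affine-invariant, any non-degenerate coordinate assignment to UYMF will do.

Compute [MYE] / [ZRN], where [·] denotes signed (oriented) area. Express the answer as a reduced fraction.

[MYE]:[ZRN] = 15/17

Set U = (0, 0), Y = (1, 0), M = (0, 1), F = (2, 5); any affine frame gives the same invariant.
1. E is the centroid of triangle MFU ⇒ E = (2/3, 2)
2. R is where the line through Y parallel to MF meets line EU ⇒ R = (-2, -6)
3. N is the midpoint of FE ⇒ N = (4/3, 7/2)
4. Z is the centroid of triangle ERM ⇒ Z = (-4/9, -1)
2·[MYE] = 5/3, 2·[ZRN] = 17/9
[MYE]:[ZRN] = 5/3:17/9 = 15/17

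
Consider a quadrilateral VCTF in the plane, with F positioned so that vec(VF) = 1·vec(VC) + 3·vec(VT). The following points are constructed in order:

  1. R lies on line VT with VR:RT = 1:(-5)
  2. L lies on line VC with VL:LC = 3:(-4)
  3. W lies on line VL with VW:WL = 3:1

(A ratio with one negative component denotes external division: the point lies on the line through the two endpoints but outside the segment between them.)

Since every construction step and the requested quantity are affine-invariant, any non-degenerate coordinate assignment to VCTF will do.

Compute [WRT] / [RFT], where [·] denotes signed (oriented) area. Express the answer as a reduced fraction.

Set V = (0, 0), C = (1, 0), T = (0, 1), F = (1, 3); any affine frame gives the same invariant.
1. R lies on line VT with VR:RT = 1:(-5) ⇒ R = (0, -1/4)
2. L lies on line VC with VL:LC = 3:(-4) ⇒ L = (-3, 0)
3. W lies on line VL with VW:WL = 3:1 ⇒ W = (-9/4, 0)
2·[WRT] = 45/16, 2·[RFT] = 5/4
[WRT]:[RFT] = 45/16:5/4 = 9/4

[WRT]:[RFT] = 9/4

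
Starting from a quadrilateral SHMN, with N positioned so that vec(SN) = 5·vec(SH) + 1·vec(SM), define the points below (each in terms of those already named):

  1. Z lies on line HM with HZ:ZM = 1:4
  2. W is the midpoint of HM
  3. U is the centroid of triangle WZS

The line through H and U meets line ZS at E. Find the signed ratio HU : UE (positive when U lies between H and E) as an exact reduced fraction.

HU:UE = -3

Assign S = (0, 0), H = (1, 0), M = (0, 1), N = (5, 1) — the answer is frame-independent, so this choice is without loss of generality.
1. Z lies on line HM with HZ:ZM = 1:4 ⇒ Z = (4/5, 1/5)
2. W is the midpoint of HM ⇒ W = (1/2, 1/2)
3. U is the centroid of triangle WZS ⇒ U = (13/30, 7/30)
line HU meets ZS at E = (28/45, 7/45)
U = H + t·(E−H) with t = 3/2, so HU:UE = 3/2:-1/2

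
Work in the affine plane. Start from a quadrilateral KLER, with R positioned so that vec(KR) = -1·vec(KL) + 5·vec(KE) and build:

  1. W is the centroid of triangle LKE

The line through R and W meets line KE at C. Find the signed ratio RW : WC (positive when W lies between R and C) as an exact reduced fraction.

RW:WC = -4

Work in coordinates with K = (0, 0), L = (1, 0), E = (0, 1), R = (-1, 5).
1. W is the centroid of triangle LKE ⇒ W = (1/3, 1/3)
line RW meets KE at C = (0, 3/2)
W = R + t·(C−R) with t = 4/3, so RW:WC = 4/3:-1/3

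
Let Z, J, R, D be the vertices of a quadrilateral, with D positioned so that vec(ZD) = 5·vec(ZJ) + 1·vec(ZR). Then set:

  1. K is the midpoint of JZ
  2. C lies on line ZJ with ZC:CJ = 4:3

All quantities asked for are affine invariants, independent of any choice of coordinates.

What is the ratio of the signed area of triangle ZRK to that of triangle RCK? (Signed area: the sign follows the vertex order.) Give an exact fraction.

[ZRK]:[RCK] = 7

Work in coordinates with Z = (0, 0), J = (1, 0), R = (0, 1), D = (5, 1).
1. K is the midpoint of JZ ⇒ K = (1/2, 0)
2. C lies on line ZJ with ZC:CJ = 4:3 ⇒ C = (4/7, 0)
2·[ZRK] = -1/2, 2·[RCK] = -1/14
[ZRK]:[RCK] = -1/2:-1/14 = 7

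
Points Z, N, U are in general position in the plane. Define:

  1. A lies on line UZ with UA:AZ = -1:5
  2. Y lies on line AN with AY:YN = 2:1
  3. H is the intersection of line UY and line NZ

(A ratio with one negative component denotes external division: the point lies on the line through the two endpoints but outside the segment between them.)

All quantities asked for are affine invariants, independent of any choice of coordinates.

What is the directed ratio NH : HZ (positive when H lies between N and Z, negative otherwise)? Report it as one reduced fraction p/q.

Choose coordinates Z = (0, 0), N = (1, 0), U = (0, 1).
1. A lies on line UZ with UA:AZ = -1:5 ⇒ A = (0, 5/4)
2. Y lies on line AN with AY:YN = 2:1 ⇒ Y = (2/3, 5/12)
3. H is the intersection of line UY and line NZ ⇒ H = (8/7, 0)
H = N + t·(Z−N) with t = -1/7, so NH:HZ = t:(1−t) = -1/7:8/7

NH:HZ = -1/8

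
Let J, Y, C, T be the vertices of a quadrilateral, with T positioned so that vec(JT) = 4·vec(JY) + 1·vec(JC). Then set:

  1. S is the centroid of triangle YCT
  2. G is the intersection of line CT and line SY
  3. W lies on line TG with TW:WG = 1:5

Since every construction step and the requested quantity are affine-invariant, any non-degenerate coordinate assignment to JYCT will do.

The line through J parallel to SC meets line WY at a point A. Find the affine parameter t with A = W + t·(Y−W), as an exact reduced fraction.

Work in coordinates with J = (0, 0), Y = (1, 0), C = (0, 1), T = (4, 1).
1. S is the centroid of triangle YCT ⇒ S = (5/3, 2/3)
2. G is the intersection of line CT and line SY ⇒ G = (2, 1)
3. W lies on line TG with TW:WG = 1:5 ⇒ W = (11/3, 1)
through J parallel to SC: direction (-5/3, 1/3); meets WY at A = (15/23, -3/23)
A = W + t·(Y−W) with t = 26/23

t = 26/23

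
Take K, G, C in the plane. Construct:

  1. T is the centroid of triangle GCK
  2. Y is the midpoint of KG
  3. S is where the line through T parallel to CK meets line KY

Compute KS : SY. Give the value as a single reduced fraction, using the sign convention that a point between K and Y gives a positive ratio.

Work in coordinates with K = (0, 0), G = (1, 0), C = (0, 1).
1. T is the centroid of triangle GCK ⇒ T = (1/3, 1/3)
2. Y is the midpoint of KG ⇒ Y = (1/2, 0)
3. S is where the line through T parallel to CK meets line KY ⇒ S = (1/3, 0)
S = K + t·(Y−K) with t = 2/3, so KS:SY = t:(1−t) = 2/3:1/3

KS:SY = 2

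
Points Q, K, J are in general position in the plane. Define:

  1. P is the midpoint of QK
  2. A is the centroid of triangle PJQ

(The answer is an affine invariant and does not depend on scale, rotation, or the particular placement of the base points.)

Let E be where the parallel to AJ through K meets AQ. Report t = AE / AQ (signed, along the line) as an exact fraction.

t = -3

Set Q = (0, 0), K = (1, 0), J = (0, 1); any affine frame gives the same invariant.
1. P is the midpoint of QK ⇒ P = (1/2, 0)
2. A is the centroid of triangle PJQ ⇒ A = (1/6, 1/3)
through K parallel to AJ: direction (-1/6, 2/3); meets AQ at E = (2/3, 4/3)
E = A + t·(Q−A) with t = -3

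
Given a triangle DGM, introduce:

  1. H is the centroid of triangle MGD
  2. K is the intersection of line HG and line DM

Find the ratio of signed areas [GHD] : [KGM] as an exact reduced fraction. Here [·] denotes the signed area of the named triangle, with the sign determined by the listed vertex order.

Work in coordinates with D = (0, 0), G = (1, 0), M = (0, 1).
1. H is the centroid of triangle MGD ⇒ H = (1/3, 1/3)
2. K is the intersection of line HG and line DM ⇒ K = (0, 1/2)
2·[GHD] = 1/3, 2·[KGM] = 1/2
[GHD]:[KGM] = 1/3:1/2 = 2/3

[GHD]:[KGM] = 2/3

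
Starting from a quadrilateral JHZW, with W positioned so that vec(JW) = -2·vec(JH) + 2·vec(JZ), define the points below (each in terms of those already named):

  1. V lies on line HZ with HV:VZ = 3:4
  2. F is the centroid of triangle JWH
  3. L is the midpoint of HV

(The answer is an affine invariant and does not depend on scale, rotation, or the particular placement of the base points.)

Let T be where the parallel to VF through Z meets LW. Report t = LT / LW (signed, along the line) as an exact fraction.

Choose coordinates J = (0, 0), H = (1, 0), Z = (0, 1), W = (-2, 2).
1. V lies on line HZ with HV:VZ = 3:4 ⇒ V = (4/7, 3/7)
2. F is the centroid of triangle JWH ⇒ F = (-1/3, 2/3)
3. L is the midpoint of HV ⇒ L = (11/14, 3/14)
through Z parallel to VF: direction (-19/21, 5/21); meets LW at T = (-209/280, 67/56)
T = L + t·(W−L) with t = 11/20

t = 11/20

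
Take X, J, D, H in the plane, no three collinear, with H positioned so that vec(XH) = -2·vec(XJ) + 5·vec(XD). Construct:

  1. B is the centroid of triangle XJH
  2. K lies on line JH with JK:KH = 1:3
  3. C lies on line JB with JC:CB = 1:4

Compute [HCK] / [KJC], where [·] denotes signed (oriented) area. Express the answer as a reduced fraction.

Choose coordinates X = (0, 0), J = (1, 0), D = (0, 1), H = (-2, 5).
1. B is the centroid of triangle XJH ⇒ B = (-1/3, 5/3)
2. K lies on line JH with JK:KH = 1:3 ⇒ K = (1/4, 5/4)
3. C lies on line JB with JC:CB = 1:4 ⇒ C = (11/15, 1/3)
2·[HCK] = 1/4, 2·[KJC] = -1/12
[HCK]:[KJC] = 1/4:-1/12 = -3

[HCK]:[KJC] = -3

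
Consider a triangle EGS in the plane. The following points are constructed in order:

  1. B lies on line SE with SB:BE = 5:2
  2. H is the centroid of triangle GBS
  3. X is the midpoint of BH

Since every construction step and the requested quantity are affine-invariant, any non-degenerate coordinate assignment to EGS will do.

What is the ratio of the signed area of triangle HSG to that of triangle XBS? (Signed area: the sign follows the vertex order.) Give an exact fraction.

Choose coordinates E = (0, 0), G = (1, 0), S = (0, 1).
1. B lies on line SE with SB:BE = 5:2 ⇒ B = (0, 2/7)
2. H is the centroid of triangle GBS ⇒ H = (1/3, 3/7)
3. X is the midpoint of BH ⇒ X = (1/6, 5/14)
2·[HSG] = -5/21, 2·[XBS] = -5/42
[HSG]:[XBS] = -5/21:-5/42 = 2

[HSG]:[XBS] = 2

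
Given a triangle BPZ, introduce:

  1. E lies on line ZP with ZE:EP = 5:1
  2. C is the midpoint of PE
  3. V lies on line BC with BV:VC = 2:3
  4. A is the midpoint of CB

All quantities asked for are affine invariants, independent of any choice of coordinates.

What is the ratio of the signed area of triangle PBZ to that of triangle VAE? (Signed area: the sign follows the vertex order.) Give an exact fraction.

Assign B = (0, 0), P = (1, 0), Z = (0, 1) — the answer is frame-independent, so this choice is without loss of generality.
1. E lies on line ZP with ZE:EP = 5:1 ⇒ E = (5/6, 1/6)
2. C is the midpoint of PE ⇒ C = (11/12, 1/12)
3. V lies on line BC with BV:VC = 2:3 ⇒ V = (11/30, 1/30)
4. A is the midpoint of CB ⇒ A = (11/24, 1/24)
2·[PBZ] = -1, 2·[VAE] = 1/120
[PBZ]:[VAE] = -1:1/120 = -120

[PBZ]:[VAE] = -120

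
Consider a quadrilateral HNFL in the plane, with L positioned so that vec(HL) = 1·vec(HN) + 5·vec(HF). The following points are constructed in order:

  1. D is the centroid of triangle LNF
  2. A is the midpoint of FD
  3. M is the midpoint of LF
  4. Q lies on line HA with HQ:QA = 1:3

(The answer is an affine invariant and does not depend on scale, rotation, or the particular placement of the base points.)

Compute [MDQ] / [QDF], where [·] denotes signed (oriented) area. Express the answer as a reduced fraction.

Work in coordinates with H = (0, 0), N = (1, 0), F = (0, 1), L = (1, 5).
1. D is the centroid of triangle LNF ⇒ D = (2/3, 2)
2. A is the midpoint of FD ⇒ A = (1/3, 3/2)
3. M is the midpoint of LF ⇒ M = (1/2, 3)
4. Q lies on line HA with HQ:QA = 1:3 ⇒ Q = (1/12, 3/8)
2·[MDQ] = -41/48, 2·[QDF] = 1/2
[MDQ]:[QDF] = -41/48:1/2 = -41/24

[MDQ]:[QDF] = -41/24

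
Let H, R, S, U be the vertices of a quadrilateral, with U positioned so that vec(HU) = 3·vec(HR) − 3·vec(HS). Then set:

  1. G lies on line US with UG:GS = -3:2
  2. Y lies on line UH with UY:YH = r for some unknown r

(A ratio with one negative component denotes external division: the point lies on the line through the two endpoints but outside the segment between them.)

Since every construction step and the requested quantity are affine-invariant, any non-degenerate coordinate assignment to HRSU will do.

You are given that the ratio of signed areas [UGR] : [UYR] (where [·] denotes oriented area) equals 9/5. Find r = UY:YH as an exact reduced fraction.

r = 5/4

Set H = (0, 0), R = (1, 0), S = (0, 1), U = (3, -3); any affine frame gives the same invariant.
1. G lies on line US with UG:GS = -3:2 ⇒ G = (-6, 9)
2. With UY:YH = r, write λ = r/(r+1) so Y = U + λ·(H−U); Y is affine-linear in λ
Every point depending on Y is an affine combination of Y and λ-independent points, so each such coordinate is linear in λ; the λ² term in each signed area is a multiple of (H−U)×(H−U) = 0, so 2·[UGR] and 2·[UYR] are each linear in λ. Evaluating at λ=0 and λ=1:
  2·[UGR] = -3,   2·[UYR] = -3·λ
So [UGR]:[UYR] = (-3) / (-3·λ). Setting this equal to 9/5:
  -3 = 9/5·(-3·λ)  ⇒  λ = 5/9
Then r = λ/(1−λ) = (5/9)/(4/9) = 5/4. Check: with r = 5/4, Y = (4/3, -4/3) and [UGR]:[UYR] = 9/5 as required.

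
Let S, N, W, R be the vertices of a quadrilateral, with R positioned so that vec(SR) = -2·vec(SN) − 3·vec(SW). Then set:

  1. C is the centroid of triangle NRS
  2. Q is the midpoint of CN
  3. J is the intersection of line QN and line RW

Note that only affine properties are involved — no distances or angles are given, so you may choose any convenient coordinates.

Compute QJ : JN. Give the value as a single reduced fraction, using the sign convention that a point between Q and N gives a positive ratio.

QJ:JN = -13/18

Choose coordinates S = (0, 0), N = (1, 0), W = (0, 1), R = (-2, -3).
1. C is the centroid of triangle NRS ⇒ C = (-1/3, -1)
2. Q is the midpoint of CN ⇒ Q = (1/3, -1/2)
3. J is the intersection of line QN and line RW ⇒ J = (-7/5, -9/5)
J = Q + t·(N−Q) with t = -13/5, so QJ:JN = t:(1−t) = -13/5:18/5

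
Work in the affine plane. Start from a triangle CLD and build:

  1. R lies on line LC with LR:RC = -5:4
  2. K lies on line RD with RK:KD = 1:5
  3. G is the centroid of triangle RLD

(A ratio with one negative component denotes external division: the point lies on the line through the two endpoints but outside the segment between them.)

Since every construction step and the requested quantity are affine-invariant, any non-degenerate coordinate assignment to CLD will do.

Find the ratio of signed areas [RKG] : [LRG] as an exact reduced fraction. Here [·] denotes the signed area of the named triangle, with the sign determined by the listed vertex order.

Work in coordinates with C = (0, 0), L = (1, 0), D = (0, 1).
1. R lies on line LC with LR:RC = -5:4 ⇒ R = (-4, 0)
2. K lies on line RD with RK:KD = 1:5 ⇒ K = (-10/3, 1/6)
3. G is the centroid of triangle RLD ⇒ G = (-1, 1/3)
2·[RKG] = -5/18, 2·[LRG] = -5/3
[RKG]:[LRG] = -5/18:-5/3 = 1/6

[RKG]:[LRG] = 1/6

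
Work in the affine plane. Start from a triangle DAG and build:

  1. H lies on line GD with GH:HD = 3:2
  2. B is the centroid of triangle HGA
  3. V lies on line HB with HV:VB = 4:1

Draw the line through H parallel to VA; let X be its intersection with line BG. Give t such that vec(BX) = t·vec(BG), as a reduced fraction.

Assign D = (0, 0), A = (1, 0), G = (0, 1) — the answer is frame-independent, so this choice is without loss of generality.
1. H lies on line GD with GH:HD = 3:2 ⇒ H = (0, 2/5)
2. B is the centroid of triangle HGA ⇒ B = (1/3, 7/15)
3. V lies on line HB with HV:VB = 4:1 ⇒ V = (4/15, 34/75)
through H parallel to VA: direction (11/15, -34/75); meets BG at X = (11/18, 1/45)
X = B + t·(G−B) with t = -5/6

t = -5/6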